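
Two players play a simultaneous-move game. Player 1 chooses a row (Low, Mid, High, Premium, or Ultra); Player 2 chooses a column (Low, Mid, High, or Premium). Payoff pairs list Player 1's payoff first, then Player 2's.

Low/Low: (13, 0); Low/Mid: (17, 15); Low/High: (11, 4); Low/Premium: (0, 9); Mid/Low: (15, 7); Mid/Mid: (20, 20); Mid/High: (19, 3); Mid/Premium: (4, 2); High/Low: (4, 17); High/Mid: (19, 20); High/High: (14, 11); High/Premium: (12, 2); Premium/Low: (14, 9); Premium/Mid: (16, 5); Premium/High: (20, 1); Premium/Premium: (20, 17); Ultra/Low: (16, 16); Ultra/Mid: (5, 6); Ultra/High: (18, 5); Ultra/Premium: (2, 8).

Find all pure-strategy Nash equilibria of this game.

A profile is a Nash equilibrium when each player is best-responding to the other.
Player 1's best responses — vs Low: Ultra (payoff 16); vs Mid: Mid (payoff 20); vs High: Premium (payoff 20); vs Premium: Premium (payoff 20).
Player 2's best responses — vs Low: Mid (payoff 15); vs Mid: Mid (payoff 20); vs High: Mid (payoff 20); vs Premium: Premium (payoff 17); vs Ultra: Low (payoff 16).
Mutual best responses occur at (Mid, Mid), (Premium, Premium), and (Ultra, Low); at each, neither player gains by switching.

(Mid, Mid), (Premium, Premium), and (Ultra, Low)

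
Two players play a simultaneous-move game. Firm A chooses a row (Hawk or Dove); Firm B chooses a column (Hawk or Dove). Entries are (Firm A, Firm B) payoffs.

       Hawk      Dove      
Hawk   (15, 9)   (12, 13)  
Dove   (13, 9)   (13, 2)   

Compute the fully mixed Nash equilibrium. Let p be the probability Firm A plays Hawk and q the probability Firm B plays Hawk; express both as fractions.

Each player's mixing probability is pinned down by making the *other* player indifferent.
Firm B indifferent between Hawk and Dove: p·9 + (1−p)·9 = p·13 + (1−p)·2 ⟹ 9 + 0p = 2 + 11p ⟹ p = 7/11.
Firm A indifferent between Hawk and Dove: q·15 + (1−q)·12 = q·13 + (1−q)·13 ⟹ 12 + 3q = 13 + 0q ⟹ q = 1/3.

p = 7/11, q = 1/3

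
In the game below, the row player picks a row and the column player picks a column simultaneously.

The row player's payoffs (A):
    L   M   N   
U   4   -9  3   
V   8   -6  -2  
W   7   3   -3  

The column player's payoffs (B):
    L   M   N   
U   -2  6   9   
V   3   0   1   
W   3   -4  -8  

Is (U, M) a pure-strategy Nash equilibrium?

No

Holding the column player at M: the row player gets -9 from U but could get 3 by switching to W. The row player has a profitable deviation.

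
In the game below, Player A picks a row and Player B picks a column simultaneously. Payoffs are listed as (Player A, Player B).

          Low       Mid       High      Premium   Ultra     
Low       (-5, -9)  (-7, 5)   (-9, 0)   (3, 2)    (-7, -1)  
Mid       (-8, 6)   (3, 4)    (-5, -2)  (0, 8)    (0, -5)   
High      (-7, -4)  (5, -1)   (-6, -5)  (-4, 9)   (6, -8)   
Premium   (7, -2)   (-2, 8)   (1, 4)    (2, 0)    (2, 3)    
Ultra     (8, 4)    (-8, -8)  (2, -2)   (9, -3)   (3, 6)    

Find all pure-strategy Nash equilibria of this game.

A profile is a Nash equilibrium when each player is best-responding to the other.
Player A's best responses — vs Low: Ultra (payoff 8); vs Mid: High (payoff 5); vs High: Ultra (payoff 2); vs Premium: Ultra (payoff 9); vs Ultra: High (payoff 6).
Player B's best responses — vs Low: Mid (payoff 5); vs Mid: Premium (payoff 8); vs High: Premium (payoff 9); vs Premium: Mid (payoff 8); vs Ultra: Ultra (payoff 6).
No cell has both players best-responding. For instance, Player A's best reply to Ultra is High, but against High Player B prefers Premium over Ultra.

There is no pure-strategy Nash equilibrium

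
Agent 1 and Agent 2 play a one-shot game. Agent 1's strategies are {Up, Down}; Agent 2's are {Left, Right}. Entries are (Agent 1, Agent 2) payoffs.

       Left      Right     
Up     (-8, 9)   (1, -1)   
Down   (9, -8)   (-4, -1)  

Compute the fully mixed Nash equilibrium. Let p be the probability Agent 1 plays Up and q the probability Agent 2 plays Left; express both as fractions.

In a mixed NE each player is indifferent between their pure strategies, so the opponent's mix sets the indifference.
Agent 2 indifferent between Left and Right: p·9 + (1−p)·(-8) = p·(-1) + (1−p)·(-1) ⟹ (-8) + 17p = (-1) + 0p ⟹ p = 7/17.
Agent 1 indifferent between Up and Down: q·(-8) + (1−q)·1 = q·9 + (1−q)·(-4) ⟹ 1 + (-9)q = (-4) + 13q ⟹ q = 5/22.

p = 7/17, q = 5/22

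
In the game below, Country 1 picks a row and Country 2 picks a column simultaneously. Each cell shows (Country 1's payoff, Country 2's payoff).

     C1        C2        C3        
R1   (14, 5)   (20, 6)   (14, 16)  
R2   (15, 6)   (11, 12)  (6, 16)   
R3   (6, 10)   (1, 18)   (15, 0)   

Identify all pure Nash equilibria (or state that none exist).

Find each player's best response to every opponent strategy; NE are the intersections.
Country 1's best responses — vs C1: R2 (payoff 15); vs C2: R1 (payoff 20); vs C3: R3 (payoff 15).
Country 2's best responses — vs R1: C3 (payoff 16); vs R2: C3 (payoff 16); vs R3: C2 (payoff 18).
No cell has both players best-responding. For instance, Country 1's best reply to C3 is R3, but against R3 Country 2 prefers C2 over C3.

None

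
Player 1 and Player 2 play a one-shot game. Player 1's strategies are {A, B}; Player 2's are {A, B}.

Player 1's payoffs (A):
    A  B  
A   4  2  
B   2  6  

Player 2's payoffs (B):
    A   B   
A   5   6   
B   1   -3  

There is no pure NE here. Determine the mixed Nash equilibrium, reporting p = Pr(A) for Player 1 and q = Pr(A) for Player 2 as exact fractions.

In a mixed NE each player is indifferent between their pure strategies, so the opponent's mix sets the indifference.
Player 2 indifferent between A and B: p·5 + (1−p)·1 = p·6 + (1−p)·(-3) ⟹ 1 + 4p = (-3) + 9p ⟹ p = 4/5.
Player 1 indifferent between A and B: q·4 + (1−q)·2 = q·2 + (1−q)·6 ⟹ 2 + 2q = 6 + (-4)q ⟹ q = 2/3.

p = 4/5, q = 2/3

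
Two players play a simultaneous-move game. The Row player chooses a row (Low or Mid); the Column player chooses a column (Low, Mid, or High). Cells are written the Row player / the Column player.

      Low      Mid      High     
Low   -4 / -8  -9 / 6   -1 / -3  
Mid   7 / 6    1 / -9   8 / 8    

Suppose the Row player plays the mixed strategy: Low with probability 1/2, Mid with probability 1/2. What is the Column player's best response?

Compute the Column player's expected payoff from each pure strategy against the given mix.
Low: (1/2)·(-8) + (1/2)·6 = -1
Mid: (1/2)·6 + (1/2)·(-9) = -3/2
High: (1/2)·(-3) + (1/2)·8 = 5/2
Highest expected payoff is 5/2, from High.

High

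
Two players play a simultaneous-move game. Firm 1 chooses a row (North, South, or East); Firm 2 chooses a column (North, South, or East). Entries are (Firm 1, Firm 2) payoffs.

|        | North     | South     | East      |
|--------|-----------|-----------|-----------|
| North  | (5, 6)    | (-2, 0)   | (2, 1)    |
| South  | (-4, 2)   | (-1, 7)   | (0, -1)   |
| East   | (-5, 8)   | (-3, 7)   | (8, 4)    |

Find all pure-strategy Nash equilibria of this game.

Check mutual best responses: a cell is a NE iff neither player can gain by unilaterally deviating.
Firm 1's best responses — vs North: North (payoff 5); vs South: South (payoff -1); vs East: East (payoff 8).
Firm 2's best responses — vs North: North (payoff 6); vs South: South (payoff 7); vs East: North (payoff 8).
Mutual best responses occur at (North, North) and (South, South); at each, neither player gains by switching.

(North, North) and (South, South)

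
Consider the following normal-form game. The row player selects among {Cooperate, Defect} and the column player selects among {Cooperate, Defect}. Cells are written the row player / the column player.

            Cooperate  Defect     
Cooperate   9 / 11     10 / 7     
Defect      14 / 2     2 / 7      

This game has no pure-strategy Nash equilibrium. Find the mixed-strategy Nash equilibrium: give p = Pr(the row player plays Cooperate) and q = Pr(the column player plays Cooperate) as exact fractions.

Each player's mixing probability is pinned down by making the *other* player indifferent.
The column player indifferent between Cooperate and Defect: p·11 + (1−p)·2 = p·7 + (1−p)·7 ⟹ 2 + 9p = 7 + 0p ⟹ p = 5/9.
The row player indifferent between Cooperate and Defect: q·9 + (1−q)·10 = q·14 + (1−q)·2 ⟹ 10 + (-1)q = 2 + 12q ⟹ q = 8/13.

p = 5/9, q = 8/13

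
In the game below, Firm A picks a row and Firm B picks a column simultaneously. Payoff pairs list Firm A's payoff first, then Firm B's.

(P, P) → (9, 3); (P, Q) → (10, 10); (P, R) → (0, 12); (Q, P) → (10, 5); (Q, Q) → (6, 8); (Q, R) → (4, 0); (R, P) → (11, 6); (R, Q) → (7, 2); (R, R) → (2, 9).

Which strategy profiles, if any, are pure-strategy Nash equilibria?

No pure-strategy Nash equilibrium

Check mutual best responses: a cell is a NE iff neither player can gain by unilaterally deviating.
Firm A's best responses — vs P: R (payoff 11); vs Q: P (payoff 10); vs R: Q (payoff 4).
Firm B's best responses — vs P: R (payoff 12); vs Q: Q (payoff 8); vs R: R (payoff 9).
No cell has both players best-responding. For instance, Firm A's best reply to P is R, but against R Firm B prefers R over P.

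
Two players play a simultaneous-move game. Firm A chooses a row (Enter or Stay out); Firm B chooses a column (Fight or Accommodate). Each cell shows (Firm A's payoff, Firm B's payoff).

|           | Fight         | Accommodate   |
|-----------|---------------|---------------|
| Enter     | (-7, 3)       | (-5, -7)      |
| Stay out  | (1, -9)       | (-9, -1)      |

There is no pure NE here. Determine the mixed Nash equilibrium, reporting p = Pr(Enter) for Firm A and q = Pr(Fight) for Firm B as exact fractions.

p = 4/9, q = 1/3

Each player's mixing probability is pinned down by making the *other* player indifferent.
Firm B indifferent between Fight and Accommodate: p·3 + (1−p)·(-9) = p·(-7) + (1−p)·(-1) ⟹ (-9) + 12p = (-1) + (-6)p ⟹ p = 4/9.
Firm A indifferent between Enter and Stay out: q·(-7) + (1−q)·(-5) = q·1 + (1−q)·(-9) ⟹ (-5) + (-2)q = (-9) + 10q ⟹ q = 1/3.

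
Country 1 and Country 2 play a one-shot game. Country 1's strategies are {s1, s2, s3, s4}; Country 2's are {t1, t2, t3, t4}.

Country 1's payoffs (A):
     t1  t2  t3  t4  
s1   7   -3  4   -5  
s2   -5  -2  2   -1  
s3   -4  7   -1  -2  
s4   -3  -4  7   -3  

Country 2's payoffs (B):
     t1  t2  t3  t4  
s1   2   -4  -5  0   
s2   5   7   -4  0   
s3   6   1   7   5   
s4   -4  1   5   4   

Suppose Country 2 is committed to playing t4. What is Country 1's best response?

s2

With Country 2 fixed at t4, Country 1's payoffs are: s1 → -5, s2 → -1, s3 → -2, s4 → -3.
The maximum is -1, achieved by s2.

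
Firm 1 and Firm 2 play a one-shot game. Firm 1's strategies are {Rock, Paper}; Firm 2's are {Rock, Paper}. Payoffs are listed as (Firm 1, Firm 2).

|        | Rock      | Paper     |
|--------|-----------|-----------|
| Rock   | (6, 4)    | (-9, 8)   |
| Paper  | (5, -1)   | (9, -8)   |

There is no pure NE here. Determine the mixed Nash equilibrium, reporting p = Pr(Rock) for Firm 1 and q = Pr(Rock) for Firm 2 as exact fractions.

In a mixed NE each player is indifferent between their pure strategies, so the opponent's mix sets the indifference.
Firm 2 indifferent between Rock and Paper: p·4 + (1−p)·(-1) = p·8 + (1−p)·(-8) ⟹ (-1) + 5p = (-8) + 16p ⟹ p = 7/11.
Firm 1 indifferent between Rock and Paper: q·6 + (1−q)·(-9) = q·5 + (1−q)·9 ⟹ (-9) + 15q = 9 + (-4)q ⟹ q = 18/19.

p = 7/11, q = 18/19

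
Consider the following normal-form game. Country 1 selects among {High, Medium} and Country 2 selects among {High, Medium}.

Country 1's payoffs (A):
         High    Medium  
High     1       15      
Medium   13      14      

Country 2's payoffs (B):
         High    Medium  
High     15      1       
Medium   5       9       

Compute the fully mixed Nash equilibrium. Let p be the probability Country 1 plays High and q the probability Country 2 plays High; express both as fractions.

In a mixed NE each player is indifferent between their pure strategies, so the opponent's mix sets the indifference.
Country 2 indifferent between High and Medium: p·15 + (1−p)·5 = p·1 + (1−p)·9 ⟹ 5 + 10p = 9 + (-8)p ⟹ p = 2/9.
Country 1 indifferent between High and Medium: q·1 + (1−q)·15 = q·13 + (1−q)·14 ⟹ 15 + (-14)q = 14 + (-1)q ⟹ q = 1/13.

p = 2/9, q = 1/13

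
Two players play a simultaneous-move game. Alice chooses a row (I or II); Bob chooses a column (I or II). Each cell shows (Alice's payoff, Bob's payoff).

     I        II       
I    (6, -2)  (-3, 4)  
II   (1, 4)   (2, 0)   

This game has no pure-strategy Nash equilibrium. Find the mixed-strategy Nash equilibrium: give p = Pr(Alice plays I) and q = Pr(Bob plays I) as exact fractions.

In a mixed NE each player is indifferent between their pure strategies, so the opponent's mix sets the indifference.
Bob indifferent between I and II: p·(-2) + (1−p)·4 = p·4 + (1−p)·0 ⟹ 4 + (-6)p = 0 + 4p ⟹ p = 2/5.
Alice indifferent between I and II: q·6 + (1−q)·(-3) = q·1 + (1−q)·2 ⟹ (-3) + 9q = 2 + (-1)q ⟹ q = 1/2.

p = 2/5, q = 1/2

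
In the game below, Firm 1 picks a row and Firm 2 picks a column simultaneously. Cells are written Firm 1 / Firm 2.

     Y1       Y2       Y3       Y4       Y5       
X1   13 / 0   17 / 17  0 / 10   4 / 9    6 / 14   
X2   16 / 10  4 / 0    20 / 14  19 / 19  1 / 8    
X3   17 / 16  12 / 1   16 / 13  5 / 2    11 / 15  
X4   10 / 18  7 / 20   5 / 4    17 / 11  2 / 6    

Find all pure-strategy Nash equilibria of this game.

(X1, Y2), (X2, Y4), and (X3, Y1)

Check mutual best responses: a cell is a NE iff neither player can gain by unilaterally deviating.
Firm 1's best responses — vs Y1: X3 (payoff 17); vs Y2: X1 (payoff 17); vs Y3: X2 (payoff 20); vs Y4: X2 (payoff 19); vs Y5: X3 (payoff 11).
Firm 2's best responses — vs X1: Y2 (payoff 17); vs X2: Y4 (payoff 19); vs X3: Y1 (payoff 16); vs X4: Y2 (payoff 20).
Mutual best responses occur at (X1, Y2), (X2, Y4), and (X3, Y1); at each, neither player gains by switching.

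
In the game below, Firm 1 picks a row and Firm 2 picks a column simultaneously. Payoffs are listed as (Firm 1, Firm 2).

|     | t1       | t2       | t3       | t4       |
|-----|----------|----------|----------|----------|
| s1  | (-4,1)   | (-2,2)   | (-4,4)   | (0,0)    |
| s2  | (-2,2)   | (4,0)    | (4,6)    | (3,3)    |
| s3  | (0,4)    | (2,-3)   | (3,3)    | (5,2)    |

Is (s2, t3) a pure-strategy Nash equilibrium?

Holding Firm 2 at t3: Firm 1 gets 4 from s2, versus -4 from s1, 3 from s3. No profitable deviation for Firm 1.
Holding Firm 1 at s2: Firm 2 gets 6 from t3, versus 2 from t1, 0 from t2, 3 from t4. No profitable deviation for Firm 2 either.

Yes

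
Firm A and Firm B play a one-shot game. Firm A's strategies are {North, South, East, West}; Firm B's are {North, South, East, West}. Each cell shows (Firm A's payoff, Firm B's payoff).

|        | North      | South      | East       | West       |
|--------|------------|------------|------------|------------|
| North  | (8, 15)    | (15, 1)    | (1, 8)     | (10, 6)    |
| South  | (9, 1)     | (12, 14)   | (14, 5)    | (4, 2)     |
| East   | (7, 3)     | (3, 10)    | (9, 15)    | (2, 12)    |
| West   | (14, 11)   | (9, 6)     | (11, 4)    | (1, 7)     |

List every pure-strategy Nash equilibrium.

(West, North)

A profile is a Nash equilibrium when each player is best-responding to the other.
Firm A's best responses — vs North: West (payoff 14); vs South: North (payoff 15); vs East: South (payoff 14); vs West: North (payoff 10).
Firm B's best responses — vs North: North (payoff 15); vs South: South (payoff 14); vs East: East (payoff 15); vs West: North (payoff 11).
The only mutual best response is (West, North); neither player gains by switching there.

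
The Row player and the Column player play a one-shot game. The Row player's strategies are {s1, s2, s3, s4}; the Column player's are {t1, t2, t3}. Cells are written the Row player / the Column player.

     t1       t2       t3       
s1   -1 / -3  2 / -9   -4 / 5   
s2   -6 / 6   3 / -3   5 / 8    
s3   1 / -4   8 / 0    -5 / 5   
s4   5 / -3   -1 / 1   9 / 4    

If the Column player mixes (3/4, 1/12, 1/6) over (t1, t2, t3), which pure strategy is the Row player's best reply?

s4

The Row player's best reply maximizes expected payoff against the mix.
s1: (3/4)·(-1) + (1/12)·2 + (1/6)·(-4) = -5/4
s2: (3/4)·(-6) + (1/12)·3 + (1/6)·5 = -41/12
s3: (3/4)·1 + (1/12)·8 + (1/6)·(-5) = 7/12
s4: (3/4)·5 + (1/12)·(-1) + (1/6)·9 = 31/6
Highest expected payoff is 31/6, from s4.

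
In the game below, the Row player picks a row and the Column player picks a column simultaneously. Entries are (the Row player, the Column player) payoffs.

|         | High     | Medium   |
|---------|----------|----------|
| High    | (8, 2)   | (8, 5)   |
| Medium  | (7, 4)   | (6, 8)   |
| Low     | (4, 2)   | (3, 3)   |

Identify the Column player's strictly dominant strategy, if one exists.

Medium

Check whether one of the Column player's strategies beats all alternatives regardless of what the opponent does.
Medium strictly dominates: vs High: 5 > 2; vs Medium: 8 > 4; vs Low: 3 > 2.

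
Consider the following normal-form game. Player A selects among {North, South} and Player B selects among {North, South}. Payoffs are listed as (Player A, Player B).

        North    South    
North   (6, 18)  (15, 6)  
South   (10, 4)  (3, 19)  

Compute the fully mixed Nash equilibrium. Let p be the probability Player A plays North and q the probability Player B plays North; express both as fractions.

In a mixed NE each player is indifferent between their pure strategies, so the opponent's mix sets the indifference.
Player B indifferent between North and South: p·18 + (1−p)·4 = p·6 + (1−p)·19 ⟹ 4 + 14p = 19 + (-13)p ⟹ p = 5/9.
Player A indifferent between North and South: q·6 + (1−q)·15 = q·10 + (1−q)·3 ⟹ 15 + (-9)q = 3 + 7q ⟹ q = 3/4.

p = 5/9, q = 3/4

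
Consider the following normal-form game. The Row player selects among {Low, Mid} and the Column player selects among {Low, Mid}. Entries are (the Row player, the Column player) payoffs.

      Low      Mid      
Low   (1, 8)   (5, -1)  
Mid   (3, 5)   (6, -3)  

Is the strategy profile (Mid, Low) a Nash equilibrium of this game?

Yes

Holding the Column player at Low: the Row player gets 3 from Mid, versus 1 from Low. No profitable deviation for the Row player.
Holding the Row player at Mid: the Column player gets 5 from Low, versus -3 from Mid. No profitable deviation for the Column player either.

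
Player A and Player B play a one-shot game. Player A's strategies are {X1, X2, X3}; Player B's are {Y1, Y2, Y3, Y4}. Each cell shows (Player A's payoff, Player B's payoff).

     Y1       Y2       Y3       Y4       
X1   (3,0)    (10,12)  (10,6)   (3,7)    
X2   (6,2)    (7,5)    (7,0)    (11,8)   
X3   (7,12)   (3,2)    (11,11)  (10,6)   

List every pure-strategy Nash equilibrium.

(X1, Y2), (X2, Y4), and (X3, Y1)

Find each player's best response to every opponent strategy; NE are the intersections.
Player A's best responses — vs Y1: X3 (payoff 7); vs Y2: X1 (payoff 10); vs Y3: X3 (payoff 11); vs Y4: X2 (payoff 11).
Player B's best responses — vs X1: Y2 (payoff 12); vs X2: Y4 (payoff 8); vs X3: Y1 (payoff 12).
Mutual best responses occur at (X1, Y2), (X2, Y4), and (X3, Y1); at each, neither player gains by switching.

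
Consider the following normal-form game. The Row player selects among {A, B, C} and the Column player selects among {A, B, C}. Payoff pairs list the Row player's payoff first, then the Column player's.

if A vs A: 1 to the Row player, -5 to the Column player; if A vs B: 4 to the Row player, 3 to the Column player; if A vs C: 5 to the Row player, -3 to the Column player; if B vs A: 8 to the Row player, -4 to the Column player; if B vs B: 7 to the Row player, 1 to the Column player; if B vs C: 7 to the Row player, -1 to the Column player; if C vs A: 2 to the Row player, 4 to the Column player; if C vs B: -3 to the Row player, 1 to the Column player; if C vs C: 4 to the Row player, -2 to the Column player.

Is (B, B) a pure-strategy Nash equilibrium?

Holding the Column player at B: the Row player gets 7 from B, versus 4 from A, -3 from C. No profitable deviation for the Row player.
Holding the Row player at B: the Column player gets 1 from B, versus -4 from A, -1 from C. No profitable deviation for the Column player either.

Yes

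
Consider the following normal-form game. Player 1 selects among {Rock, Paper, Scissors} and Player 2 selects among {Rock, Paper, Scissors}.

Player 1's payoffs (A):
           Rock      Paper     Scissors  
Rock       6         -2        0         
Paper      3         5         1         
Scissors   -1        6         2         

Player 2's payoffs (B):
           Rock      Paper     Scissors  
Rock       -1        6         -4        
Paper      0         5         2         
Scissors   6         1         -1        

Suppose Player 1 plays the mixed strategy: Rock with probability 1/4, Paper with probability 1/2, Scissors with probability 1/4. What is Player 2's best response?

Paper

Player 2's best reply maximizes expected payoff against the mix.
Rock: (1/4)·(-1) + (1/2)·0 + (1/4)·6 = 5/4
Paper: (1/4)·6 + (1/2)·5 + (1/4)·1 = 17/4
Scissors: (1/4)·(-4) + (1/2)·2 + (1/4)·(-1) = -1/4
Highest expected payoff is 17/4, from Paper.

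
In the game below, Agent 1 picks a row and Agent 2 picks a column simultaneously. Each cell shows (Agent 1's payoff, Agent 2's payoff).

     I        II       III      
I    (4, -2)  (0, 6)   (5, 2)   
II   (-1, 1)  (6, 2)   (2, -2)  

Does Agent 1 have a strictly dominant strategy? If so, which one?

Check whether one of Agent 1's strategies beats all alternatives regardless of what the opponent does.
I is not dominant: against II, II gives 6 > 0.
II is not dominant: against I, I gives 4 > -1.
No single strategy is best against every opponent action.

No strictly dominant strategy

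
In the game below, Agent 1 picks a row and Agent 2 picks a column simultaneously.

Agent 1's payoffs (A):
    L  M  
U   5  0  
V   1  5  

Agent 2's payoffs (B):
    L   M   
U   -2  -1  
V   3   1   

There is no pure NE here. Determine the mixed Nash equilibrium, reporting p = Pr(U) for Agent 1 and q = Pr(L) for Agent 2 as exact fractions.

In a mixed NE each player is indifferent between their pure strategies, so the opponent's mix sets the indifference.
Agent 2 indifferent between L and M: p·(-2) + (1−p)·3 = p·(-1) + (1−p)·1 ⟹ 3 + (-5)p = 1 + (-2)p ⟹ p = 2/3.
Agent 1 indifferent between U and V: q·5 + (1−q)·0 = q·1 + (1−q)·5 ⟹ 0 + 5q = 5 + (-4)q ⟹ q = 5/9.

p = 2/3, q = 5/9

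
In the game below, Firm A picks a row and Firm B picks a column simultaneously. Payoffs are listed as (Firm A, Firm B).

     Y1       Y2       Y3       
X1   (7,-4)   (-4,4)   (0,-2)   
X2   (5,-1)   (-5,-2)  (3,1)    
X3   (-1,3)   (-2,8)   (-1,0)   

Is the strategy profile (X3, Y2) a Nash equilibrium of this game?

Holding Firm B at Y2: Firm A gets -2 from X3, versus -4 from X1, -5 from X2. No profitable deviation for Firm A.
Holding Firm A at X3: Firm B gets 8 from Y2, versus 3 from Y1, 0 from Y3. No profitable deviation for Firm B either.

Yes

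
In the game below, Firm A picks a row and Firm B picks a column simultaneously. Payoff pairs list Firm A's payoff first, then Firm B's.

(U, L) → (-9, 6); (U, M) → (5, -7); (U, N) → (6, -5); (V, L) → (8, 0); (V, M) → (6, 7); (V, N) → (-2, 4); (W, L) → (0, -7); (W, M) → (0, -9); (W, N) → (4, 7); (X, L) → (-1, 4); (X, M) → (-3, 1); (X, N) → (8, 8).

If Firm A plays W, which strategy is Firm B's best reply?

With Firm A fixed at W, Firm B's payoffs are: L → -7, M → -9, N → 7.
The maximum is 7, achieved by N.

N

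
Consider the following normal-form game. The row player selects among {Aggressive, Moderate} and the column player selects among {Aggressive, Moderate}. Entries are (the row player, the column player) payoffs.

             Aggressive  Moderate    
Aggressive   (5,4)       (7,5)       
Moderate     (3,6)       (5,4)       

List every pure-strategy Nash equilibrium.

Check mutual best responses: a cell is a NE iff neither player can gain by unilaterally deviating.
The row player's best responses — vs Aggressive: Aggressive (payoff 5); vs Moderate: Aggressive (payoff 7).
The column player's best responses — vs Aggressive: Moderate (payoff 5); vs Moderate: Aggressive (payoff 6).
The only mutual best response is (Aggressive, Moderate); neither player gains by switching there.

(Aggressive, Moderate)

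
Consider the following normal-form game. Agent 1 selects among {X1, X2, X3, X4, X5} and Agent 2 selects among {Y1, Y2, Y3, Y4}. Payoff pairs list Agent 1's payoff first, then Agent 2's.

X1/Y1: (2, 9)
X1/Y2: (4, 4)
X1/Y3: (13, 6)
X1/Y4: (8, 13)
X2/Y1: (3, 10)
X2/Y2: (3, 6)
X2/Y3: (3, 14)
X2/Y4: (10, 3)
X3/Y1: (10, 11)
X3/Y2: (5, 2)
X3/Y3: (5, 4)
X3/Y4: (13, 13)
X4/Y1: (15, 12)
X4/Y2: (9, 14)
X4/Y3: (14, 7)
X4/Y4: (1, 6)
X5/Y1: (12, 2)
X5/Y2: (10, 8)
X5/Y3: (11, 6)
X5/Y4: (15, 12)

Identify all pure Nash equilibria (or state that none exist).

Find each player's best response to every opponent strategy; NE are the intersections.
Agent 1's best responses — vs Y1: X4 (payoff 15); vs Y2: X5 (payoff 10); vs Y3: X4 (payoff 14); vs Y4: X5 (payoff 15).
Agent 2's best responses — vs X1: Y4 (payoff 13); vs X2: Y3 (payoff 14); vs X3: Y4 (payoff 13); vs X4: Y2 (payoff 14); vs X5: Y4 (payoff 12).
The only mutual best response is (X5, Y4); neither player gains by switching there.

(X5, Y4)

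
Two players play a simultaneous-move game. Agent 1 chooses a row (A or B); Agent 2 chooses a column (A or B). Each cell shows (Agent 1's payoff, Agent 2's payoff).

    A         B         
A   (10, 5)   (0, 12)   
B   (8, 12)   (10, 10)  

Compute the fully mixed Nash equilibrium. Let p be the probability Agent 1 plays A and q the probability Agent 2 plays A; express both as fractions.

Each player's mixing probability is pinned down by making the *other* player indifferent.
Agent 2 indifferent between A and B: p·5 + (1−p)·12 = p·12 + (1−p)·10 ⟹ 12 + (-7)p = 10 + 2p ⟹ p = 2/9.
Agent 1 indifferent between A and B: q·10 + (1−q)·0 = q·8 + (1−q)·10 ⟹ 0 + 10q = 10 + (-2)q ⟹ q = 5/6.

p = 2/9, q = 5/6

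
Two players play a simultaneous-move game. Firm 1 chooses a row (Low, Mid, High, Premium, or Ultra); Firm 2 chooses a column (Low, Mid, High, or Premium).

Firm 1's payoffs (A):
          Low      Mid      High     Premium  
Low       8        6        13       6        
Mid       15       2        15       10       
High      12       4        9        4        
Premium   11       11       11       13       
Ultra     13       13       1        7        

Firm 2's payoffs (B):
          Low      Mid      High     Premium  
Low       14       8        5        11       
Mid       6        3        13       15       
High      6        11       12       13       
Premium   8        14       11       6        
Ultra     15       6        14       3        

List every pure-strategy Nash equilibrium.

There is no pure-strategy Nash equilibrium

A profile is a Nash equilibrium when each player is best-responding to the other.
Firm 1's best responses — vs Low: Mid (payoff 15); vs Mid: Ultra (payoff 13); vs High: Mid (payoff 15); vs Premium: Premium (payoff 13).
Firm 2's best responses — vs Low: Low (payoff 14); vs Mid: Premium (payoff 15); vs High: Premium (payoff 13); vs Premium: Mid (payoff 14); vs Ultra: Low (payoff 15).
No cell has both players best-responding. For instance, Firm 1's best reply to Premium is Premium, but against Premium Firm 2 prefers Mid over Premium.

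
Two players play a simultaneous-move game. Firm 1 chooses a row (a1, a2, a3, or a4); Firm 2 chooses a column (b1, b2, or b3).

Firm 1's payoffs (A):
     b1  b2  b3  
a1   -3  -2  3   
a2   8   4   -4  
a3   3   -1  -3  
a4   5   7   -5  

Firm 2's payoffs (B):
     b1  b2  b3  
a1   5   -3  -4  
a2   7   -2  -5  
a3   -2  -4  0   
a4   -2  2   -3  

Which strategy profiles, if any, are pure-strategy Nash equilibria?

Check mutual best responses: a cell is a NE iff neither player can gain by unilaterally deviating.
Firm 1's best responses — vs b1: a2 (payoff 8); vs b2: a4 (payoff 7); vs b3: a1 (payoff 3).
Firm 2's best responses — vs a1: b1 (payoff 5); vs a2: b1 (payoff 7); vs a3: b3 (payoff 0); vs a4: b2 (payoff 2).
Mutual best responses occur at (a2, b1) and (a4, b2); at each, neither player gains by switching.

(a2, b1) and (a4, b2)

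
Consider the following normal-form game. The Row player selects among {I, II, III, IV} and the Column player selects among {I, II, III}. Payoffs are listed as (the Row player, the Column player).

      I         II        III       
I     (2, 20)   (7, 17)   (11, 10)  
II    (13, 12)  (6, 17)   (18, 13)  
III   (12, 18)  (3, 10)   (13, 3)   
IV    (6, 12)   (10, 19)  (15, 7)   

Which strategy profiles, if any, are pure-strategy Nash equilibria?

(IV, II)

A profile is a Nash equilibrium when each player is best-responding to the other.
The Row player's best responses — vs I: II (payoff 13); vs II: IV (payoff 10); vs III: II (payoff 18).
The Column player's best responses — vs I: I (payoff 20); vs II: II (payoff 17); vs III: I (payoff 18); vs IV: II (payoff 19).
The only mutual best response is (IV, II); neither player gains by switching there.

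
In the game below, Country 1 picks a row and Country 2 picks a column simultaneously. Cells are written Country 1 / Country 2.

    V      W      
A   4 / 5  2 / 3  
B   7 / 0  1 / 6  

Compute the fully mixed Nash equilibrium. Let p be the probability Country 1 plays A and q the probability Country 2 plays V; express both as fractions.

Each player's mixing probability is pinned down by making the *other* player indifferent.
Country 2 indifferent between V and W: p·5 + (1−p)·0 = p·3 + (1−p)·6 ⟹ 0 + 5p = 6 + (-3)p ⟹ p = 3/4.
Country 1 indifferent between A and B: q·4 + (1−q)·2 = q·7 + (1−q)·1 ⟹ 2 + 2q = 1 + 6q ⟹ q = 1/4.

p = 3/4, q = 1/4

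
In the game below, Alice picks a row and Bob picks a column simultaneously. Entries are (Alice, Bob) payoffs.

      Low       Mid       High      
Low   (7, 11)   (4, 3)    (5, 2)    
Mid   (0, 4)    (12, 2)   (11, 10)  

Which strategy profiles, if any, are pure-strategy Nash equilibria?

Find each player's best response to every opponent strategy; NE are the intersections.
Alice's best responses — vs Low: Low (payoff 7); vs Mid: Mid (payoff 12); vs High: Mid (payoff 11).
Bob's best responses — vs Low: Low (payoff 11); vs Mid: High (payoff 10).
Mutual best responses occur at (Low, Low) and (Mid, High); at each, neither player gains by switching.

(Low, Low) and (Mid, High)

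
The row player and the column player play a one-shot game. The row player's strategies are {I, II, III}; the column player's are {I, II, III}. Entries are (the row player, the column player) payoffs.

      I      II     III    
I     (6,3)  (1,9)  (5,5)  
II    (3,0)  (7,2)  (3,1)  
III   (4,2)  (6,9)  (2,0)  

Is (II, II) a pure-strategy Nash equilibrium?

Yes

Holding the column player at II: the row player gets 7 from II, versus 1 from I, 6 from III. No profitable deviation for the row player.
Holding the row player at II: the column player gets 2 from II, versus 0 from I, 1 from III. No profitable deviation for the column player either.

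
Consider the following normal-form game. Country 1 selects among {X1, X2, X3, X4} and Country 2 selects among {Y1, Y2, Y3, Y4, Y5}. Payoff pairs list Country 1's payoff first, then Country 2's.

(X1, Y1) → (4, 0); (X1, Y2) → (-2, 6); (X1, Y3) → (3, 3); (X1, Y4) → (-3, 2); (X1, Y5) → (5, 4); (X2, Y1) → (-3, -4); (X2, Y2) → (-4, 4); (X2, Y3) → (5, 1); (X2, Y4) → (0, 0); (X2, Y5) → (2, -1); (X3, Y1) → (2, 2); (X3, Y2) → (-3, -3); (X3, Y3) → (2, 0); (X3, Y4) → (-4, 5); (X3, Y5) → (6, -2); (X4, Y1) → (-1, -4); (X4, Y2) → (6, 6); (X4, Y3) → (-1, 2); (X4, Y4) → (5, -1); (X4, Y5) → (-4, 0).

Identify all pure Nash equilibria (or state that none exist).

A profile is a Nash equilibrium when each player is best-responding to the other.
Country 1's best responses — vs Y1: X1 (payoff 4); vs Y2: X4 (payoff 6); vs Y3: X2 (payoff 5); vs Y4: X4 (payoff 5); vs Y5: X3 (payoff 6).
Country 2's best responses — vs X1: Y2 (payoff 6); vs X2: Y2 (payoff 4); vs X3: Y4 (payoff 5); vs X4: Y2 (payoff 6).
The only mutual best response is (X4, Y2); neither player gains by switching there.

(X4, Y2)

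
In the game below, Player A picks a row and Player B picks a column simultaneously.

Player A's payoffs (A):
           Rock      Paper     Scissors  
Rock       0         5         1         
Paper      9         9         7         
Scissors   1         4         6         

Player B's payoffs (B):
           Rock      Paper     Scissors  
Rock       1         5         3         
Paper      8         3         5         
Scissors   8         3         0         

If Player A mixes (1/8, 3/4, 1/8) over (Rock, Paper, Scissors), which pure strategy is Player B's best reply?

Compute Player B's expected payoff from each pure strategy against the given mix.
Rock: (1/8)·1 + (3/4)·8 + (1/8)·8 = 57/8
Paper: (1/8)·5 + (3/4)·3 + (1/8)·3 = 13/4
Scissors: (1/8)·3 + (3/4)·5 + (1/8)·0 = 33/8
Highest expected payoff is 57/8, from Rock.

Rock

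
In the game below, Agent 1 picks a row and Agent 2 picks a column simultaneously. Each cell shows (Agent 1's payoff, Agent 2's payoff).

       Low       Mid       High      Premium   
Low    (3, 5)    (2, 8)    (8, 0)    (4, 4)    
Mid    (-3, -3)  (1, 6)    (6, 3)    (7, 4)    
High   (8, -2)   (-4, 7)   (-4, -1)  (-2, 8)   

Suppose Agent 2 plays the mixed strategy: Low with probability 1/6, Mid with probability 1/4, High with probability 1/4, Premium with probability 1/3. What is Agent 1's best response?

Low

Compute Agent 1's expected payoff from each pure strategy against the given mix.
Low: (1/6)·3 + (1/4)·2 + (1/4)·8 + (1/3)·4 = 13/3
Mid: (1/6)·(-3) + (1/4)·1 + (1/4)·6 + (1/3)·7 = 43/12
High: (1/6)·8 + (1/4)·(-4) + (1/4)·(-4) + (1/3)·(-2) = -4/3
Highest expected payoff is 13/3, from Low.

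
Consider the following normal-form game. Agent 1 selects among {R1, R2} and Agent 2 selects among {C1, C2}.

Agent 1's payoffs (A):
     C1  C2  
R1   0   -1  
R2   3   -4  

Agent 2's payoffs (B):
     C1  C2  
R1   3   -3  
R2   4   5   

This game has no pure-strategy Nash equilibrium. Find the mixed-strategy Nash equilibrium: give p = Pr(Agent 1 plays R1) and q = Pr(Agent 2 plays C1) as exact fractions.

Each player's mixing probability is pinned down by making the *other* player indifferent.
Agent 2 indifferent between C1 and C2: p·3 + (1−p)·4 = p·(-3) + (1−p)·5 ⟹ 4 + (-1)p = 5 + (-8)p ⟹ p = 1/7.
Agent 1 indifferent between R1 and R2: q·0 + (1−q)·(-1) = q·3 + (1−q)·(-4) ⟹ (-1) + 1q = (-4) + 7q ⟹ q = 1/2.

p = 1/7, q = 1/2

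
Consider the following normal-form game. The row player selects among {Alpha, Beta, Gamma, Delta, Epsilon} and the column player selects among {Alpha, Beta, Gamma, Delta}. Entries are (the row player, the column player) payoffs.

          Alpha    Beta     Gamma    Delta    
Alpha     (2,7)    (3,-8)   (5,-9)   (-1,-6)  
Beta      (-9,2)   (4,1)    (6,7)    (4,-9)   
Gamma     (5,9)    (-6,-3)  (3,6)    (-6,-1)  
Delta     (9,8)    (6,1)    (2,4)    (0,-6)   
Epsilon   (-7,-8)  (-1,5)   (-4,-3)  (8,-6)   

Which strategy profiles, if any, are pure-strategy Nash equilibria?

(Beta, Gamma) and (Delta, Alpha)

Find each player's best response to every opponent strategy; NE are the intersections.
The row player's best responses — vs Alpha: Delta (payoff 9); vs Beta: Delta (payoff 6); vs Gamma: Beta (payoff 6); vs Delta: Epsilon (payoff 8).
The column player's best responses — vs Alpha: Alpha (payoff 7); vs Beta: Gamma (payoff 7); vs Gamma: Alpha (payoff 9); vs Delta: Alpha (payoff 8); vs Epsilon: Beta (payoff 5).
Mutual best responses occur at (Beta, Gamma) and (Delta, Alpha); at each, neither player gains by switching.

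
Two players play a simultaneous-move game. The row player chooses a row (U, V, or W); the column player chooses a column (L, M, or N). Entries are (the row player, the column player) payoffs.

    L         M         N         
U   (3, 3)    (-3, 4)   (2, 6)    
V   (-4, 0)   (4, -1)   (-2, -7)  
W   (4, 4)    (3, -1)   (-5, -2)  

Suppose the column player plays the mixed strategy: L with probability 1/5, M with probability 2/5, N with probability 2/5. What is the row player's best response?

U

The row player's best reply maximizes expected payoff against the mix.
U: (1/5)·3 + (2/5)·(-3) + (2/5)·2 = 1/5
V: (1/5)·(-4) + (2/5)·4 + (2/5)·(-2) = 0
W: (1/5)·4 + (2/5)·3 + (2/5)·(-5) = 0
Highest expected payoff is 1/5, from U.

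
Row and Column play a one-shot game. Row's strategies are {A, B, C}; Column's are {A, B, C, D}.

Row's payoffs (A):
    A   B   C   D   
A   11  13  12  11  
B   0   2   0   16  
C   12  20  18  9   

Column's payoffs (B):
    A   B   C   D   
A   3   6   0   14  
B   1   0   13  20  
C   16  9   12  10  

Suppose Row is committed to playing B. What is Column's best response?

D

With Row fixed at B, Column's payoffs are: A → 1, B → 0, C → 13, D → 20.
The maximum is 20, achieved by D.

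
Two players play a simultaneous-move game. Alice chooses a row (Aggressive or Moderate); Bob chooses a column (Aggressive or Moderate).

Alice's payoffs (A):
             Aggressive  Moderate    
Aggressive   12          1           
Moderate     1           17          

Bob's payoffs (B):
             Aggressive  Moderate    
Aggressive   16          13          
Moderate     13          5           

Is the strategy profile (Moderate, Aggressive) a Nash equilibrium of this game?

No

Holding Bob at Aggressive: Alice gets 1 from Moderate but could get 12 by switching to Aggressive. Alice has a profitable deviation.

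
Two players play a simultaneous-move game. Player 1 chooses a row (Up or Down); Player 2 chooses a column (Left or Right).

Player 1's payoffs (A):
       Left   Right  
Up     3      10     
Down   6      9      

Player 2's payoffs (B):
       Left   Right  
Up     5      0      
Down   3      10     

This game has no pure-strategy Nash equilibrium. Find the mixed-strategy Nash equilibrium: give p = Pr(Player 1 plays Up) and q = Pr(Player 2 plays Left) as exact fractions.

p = 7/12, q = 1/4

Each player's mixing probability is pinned down by making the *other* player indifferent.
Player 2 indifferent between Left and Right: p·5 + (1−p)·3 = p·0 + (1−p)·10 ⟹ 3 + 2p = 10 + (-10)p ⟹ p = 7/12.
Player 1 indifferent between Up and Down: q·3 + (1−q)·10 = q·6 + (1−q)·9 ⟹ 10 + (-7)q = 9 + (-3)q ⟹ q = 1/4.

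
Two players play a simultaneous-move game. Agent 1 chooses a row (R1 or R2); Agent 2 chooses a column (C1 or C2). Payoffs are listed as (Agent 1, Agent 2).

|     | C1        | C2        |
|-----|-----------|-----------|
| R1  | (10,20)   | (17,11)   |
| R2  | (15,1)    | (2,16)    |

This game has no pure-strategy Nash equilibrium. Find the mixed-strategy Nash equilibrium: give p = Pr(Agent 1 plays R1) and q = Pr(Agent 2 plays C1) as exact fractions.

In a mixed NE each player is indifferent between their pure strategies, so the opponent's mix sets the indifference.
Agent 2 indifferent between C1 and C2: p·20 + (1−p)·1 = p·11 + (1−p)·16 ⟹ 1 + 19p = 16 + (-5)p ⟹ p = 5/8.
Agent 1 indifferent between R1 and R2: q·10 + (1−q)·17 = q·15 + (1−q)·2 ⟹ 17 + (-7)q = 2 + 13q ⟹ q = 3/4.

p = 5/8, q = 3/4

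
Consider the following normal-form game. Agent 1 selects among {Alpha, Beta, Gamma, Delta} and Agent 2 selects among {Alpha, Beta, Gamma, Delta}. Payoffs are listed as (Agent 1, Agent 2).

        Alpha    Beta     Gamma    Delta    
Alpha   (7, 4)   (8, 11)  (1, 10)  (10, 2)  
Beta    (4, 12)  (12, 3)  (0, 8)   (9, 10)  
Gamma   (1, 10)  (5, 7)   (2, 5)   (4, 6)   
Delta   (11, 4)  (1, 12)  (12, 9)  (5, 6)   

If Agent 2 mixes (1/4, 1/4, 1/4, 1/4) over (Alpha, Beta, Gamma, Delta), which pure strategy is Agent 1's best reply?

Delta

Compute Agent 1's expected payoff from each pure strategy against the given mix.
Alpha: (1/4)·7 + (1/4)·8 + (1/4)·1 + (1/4)·10 = 13/2
Beta: (1/4)·4 + (1/4)·12 + (1/4)·0 + (1/4)·9 = 25/4
Gamma: (1/4)·1 + (1/4)·5 + (1/4)·2 + (1/4)·4 = 3
Delta: (1/4)·11 + (1/4)·1 + (1/4)·12 + (1/4)·5 = 29/4
Highest expected payoff is 29/4, from Delta.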